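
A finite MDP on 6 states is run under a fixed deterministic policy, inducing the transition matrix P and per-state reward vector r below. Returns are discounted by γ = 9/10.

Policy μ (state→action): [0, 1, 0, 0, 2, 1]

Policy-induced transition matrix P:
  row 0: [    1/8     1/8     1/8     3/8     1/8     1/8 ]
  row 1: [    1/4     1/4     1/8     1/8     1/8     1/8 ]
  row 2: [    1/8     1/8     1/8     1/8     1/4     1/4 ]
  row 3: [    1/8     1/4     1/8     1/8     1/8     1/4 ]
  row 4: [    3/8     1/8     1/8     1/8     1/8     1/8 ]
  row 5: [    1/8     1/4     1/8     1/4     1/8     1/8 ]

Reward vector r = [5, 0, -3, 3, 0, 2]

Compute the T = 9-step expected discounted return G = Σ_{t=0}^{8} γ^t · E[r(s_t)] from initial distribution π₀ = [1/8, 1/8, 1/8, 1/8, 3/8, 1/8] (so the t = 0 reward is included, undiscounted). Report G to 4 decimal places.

t=0: π = [0.1250, 0.1250, 0.1250, 0.1250, 0.3750, 0.1250], E[r] = 0.8750, γ^t·E[r] = 0.875000, running G = 0.875000
t=1: π = [0.2344, 0.1719, 0.1250, 0.1719, 0.1406, 0.1563], E[r] = 1.6250, γ^t·E[r] = 1.462500, running G = 2.337500
t=2: π = [0.1816, 0.1875, 0.1250, 0.2031, 0.1406, 0.1621], E[r] = 1.4668, γ^t·E[r] = 1.188105, running G = 3.525605
t=3: π = [0.1836, 0.1941, 0.1250, 0.1907, 0.1406, 0.1660], E[r] = 1.4470, γ^t·E[r] = 1.054879, running G = 4.580484
t=4: π = [0.1844, 0.1938, 0.1250, 0.1917, 0.1406, 0.1645], E[r] = 1.4510, γ^t·E[r] = 0.951974, running G = 5.532458
t=5: π = [0.1844, 0.1937, 0.1250, 0.1917, 0.1406, 0.1646], E[r] = 1.4511, γ^t·E[r] = 0.856851, running G = 6.389309
t=6: π = [0.1844, 0.1937, 0.1250, 0.1917, 0.1406, 0.1646], E[r] = 1.4510, γ^t·E[r] = 0.771145, running G = 7.160454
t=7: π = [0.1844, 0.1938, 0.1250, 0.1917, 0.1406, 0.1646], E[r] = 1.4510, γ^t·E[r] = 0.694028, running G = 7.854482
t=8: π = [0.1844, 0.1938, 0.1250, 0.1917, 0.1406, 0.1646], E[r] = 1.4510, γ^t·E[r] = 0.624626, running G = 8.479108

G = 8.4791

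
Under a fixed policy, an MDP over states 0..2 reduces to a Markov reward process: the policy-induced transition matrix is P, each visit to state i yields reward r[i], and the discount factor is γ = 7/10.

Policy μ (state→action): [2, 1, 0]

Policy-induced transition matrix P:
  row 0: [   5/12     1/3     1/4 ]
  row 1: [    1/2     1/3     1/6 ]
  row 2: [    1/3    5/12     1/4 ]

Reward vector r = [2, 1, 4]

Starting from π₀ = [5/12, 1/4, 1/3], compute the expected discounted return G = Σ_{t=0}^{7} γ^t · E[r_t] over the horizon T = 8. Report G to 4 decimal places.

G = 6.8952

t=0: π = [0.4167, 0.2500, 0.3333], E[r] = 2.4167, γ^t·E[r] = 2.416667, running G = 2.416667
t=1: π = [0.4097, 0.3611, 0.2292], E[r] = 2.0972, γ^t·E[r] = 1.468056, running G = 3.884722
t=2: π = [0.4277, 0.3524, 0.2199], E[r] = 2.0874, γ^t·E[r] = 1.022818, running G = 4.907541
t=3: π = [0.4277, 0.3517, 0.2206], E[r] = 2.0896, γ^t·E[r] = 0.716734, running G = 5.624274
t=4: π = [0.4276, 0.3517, 0.2207], E[r] = 2.0897, γ^t·E[r] = 0.501730, running G = 6.126004
t=5: π = [0.4276, 0.3517, 0.2207], E[r] = 2.0897, γ^t·E[r] = 0.351208, running G = 6.477213
t=6: π = [0.4276, 0.3517, 0.2207], E[r] = 2.0897, γ^t·E[r] = 0.245846, running G = 6.723058
t=7: π = [0.4276, 0.3517, 0.2207], E[r] = 2.0897, γ^t·E[r] = 0.172092, running G = 6.895151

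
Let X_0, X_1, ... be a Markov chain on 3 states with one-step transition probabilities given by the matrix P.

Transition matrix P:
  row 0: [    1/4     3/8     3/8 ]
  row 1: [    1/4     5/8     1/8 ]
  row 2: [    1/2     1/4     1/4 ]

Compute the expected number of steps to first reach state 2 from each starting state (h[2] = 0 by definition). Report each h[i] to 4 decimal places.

h = [4.0000, 5.3333, 0.0000]

First-step conditioning: h[2] = 0; for i ≠ 2, h[i] = 1 + Σ_k P[i][k]·h[k].
  h[0] = 1 + 1/4·h[0] + 3/8·h[1]
  h[1] = 1 + 1/4·h[0] + 5/8·h[1]
Solving the 2×2 linear system over states ≠ 2 gives exactly h = [4, 16/3, 0] (h[2] = 0 is the target).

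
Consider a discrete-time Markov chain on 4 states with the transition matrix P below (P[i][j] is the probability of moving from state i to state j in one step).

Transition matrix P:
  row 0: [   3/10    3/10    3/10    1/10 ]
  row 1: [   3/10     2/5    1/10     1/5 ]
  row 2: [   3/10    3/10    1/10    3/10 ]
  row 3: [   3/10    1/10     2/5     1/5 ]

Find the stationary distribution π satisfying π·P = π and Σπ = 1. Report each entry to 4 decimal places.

Balance equations π_j = Σ_i π_i·P[i][j]:
  π_0 = 3/10·π_0 + 3/10·π_1 + 3/10·π_2 + 3/10·π_3
  π_1 = 3/10·π_0 + 2/5·π_1 + 3/10·π_2 + 1/10·π_3
  π_2 = 3/10·π_0 + 1/10·π_1 + 1/10·π_2 + 2/5·π_3
  normalize: π_0 + π_1 + π_2 + π_3 = 1
Solving the linear system gives exactly π = [3/10, 141/485, 211/970, 93/485].

π = [0.3000, 0.2907, 0.2175, 0.1918]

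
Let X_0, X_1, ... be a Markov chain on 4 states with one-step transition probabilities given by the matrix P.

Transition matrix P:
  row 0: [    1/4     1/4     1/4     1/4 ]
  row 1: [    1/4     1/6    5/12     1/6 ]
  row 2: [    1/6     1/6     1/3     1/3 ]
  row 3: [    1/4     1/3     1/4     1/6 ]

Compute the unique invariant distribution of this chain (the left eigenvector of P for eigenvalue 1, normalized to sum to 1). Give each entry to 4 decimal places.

Balance equations π_j = Σ_i π_i·P[i][j]:
  π_0 = 1/4·π_0 + 1/4·π_1 + 1/6·π_2 + 1/4·π_3
  π_1 = 1/4·π_0 + 1/6·π_1 + 1/6·π_2 + 1/3·π_3
  π_2 = 1/4·π_0 + 5/12·π_1 + 1/3·π_2 + 1/4·π_3
  normalize: π_0 + π_1 + π_2 + π_3 = 1
Solving the linear system gives exactly π = [212/947, 213/947, 297/947, 225/947].

π = [0.2239, 0.2249, 0.3136, 0.2376]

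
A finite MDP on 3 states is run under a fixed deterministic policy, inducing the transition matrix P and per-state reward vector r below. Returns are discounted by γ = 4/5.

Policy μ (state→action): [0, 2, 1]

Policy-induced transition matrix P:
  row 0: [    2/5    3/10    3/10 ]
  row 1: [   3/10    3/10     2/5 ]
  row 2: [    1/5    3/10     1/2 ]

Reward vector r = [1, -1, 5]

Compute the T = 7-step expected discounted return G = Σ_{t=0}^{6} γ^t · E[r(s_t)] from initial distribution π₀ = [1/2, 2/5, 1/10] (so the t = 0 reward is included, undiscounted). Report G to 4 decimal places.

G = 6.4504

t=0: π = [0.5000, 0.4000, 0.1000], E[r] = 0.6000, γ^t·E[r] = 0.600000, running G = 0.600000
t=1: π = [0.3400, 0.3000, 0.3600], E[r] = 1.8400, γ^t·E[r] = 1.472000, running G = 2.072000
t=2: π = [0.2980, 0.3000, 0.4020], E[r] = 2.0080, γ^t·E[r] = 1.285120, running G = 3.357120
t=3: π = [0.2896, 0.3000, 0.4104], E[r] = 2.0416, γ^t·E[r] = 1.045299, running G = 4.402419
t=4: π = [0.2879, 0.3000, 0.4121], E[r] = 2.0483, γ^t·E[r] = 0.838992, running G = 5.241411
t=5: π = [0.2876, 0.3000, 0.4124], E[r] = 2.0497, γ^t·E[r] = 0.671634, running G = 5.913045
t=6: π = [0.2875, 0.3000, 0.4125], E[r] = 2.0499, γ^t·E[r] = 0.537378, running G = 6.450423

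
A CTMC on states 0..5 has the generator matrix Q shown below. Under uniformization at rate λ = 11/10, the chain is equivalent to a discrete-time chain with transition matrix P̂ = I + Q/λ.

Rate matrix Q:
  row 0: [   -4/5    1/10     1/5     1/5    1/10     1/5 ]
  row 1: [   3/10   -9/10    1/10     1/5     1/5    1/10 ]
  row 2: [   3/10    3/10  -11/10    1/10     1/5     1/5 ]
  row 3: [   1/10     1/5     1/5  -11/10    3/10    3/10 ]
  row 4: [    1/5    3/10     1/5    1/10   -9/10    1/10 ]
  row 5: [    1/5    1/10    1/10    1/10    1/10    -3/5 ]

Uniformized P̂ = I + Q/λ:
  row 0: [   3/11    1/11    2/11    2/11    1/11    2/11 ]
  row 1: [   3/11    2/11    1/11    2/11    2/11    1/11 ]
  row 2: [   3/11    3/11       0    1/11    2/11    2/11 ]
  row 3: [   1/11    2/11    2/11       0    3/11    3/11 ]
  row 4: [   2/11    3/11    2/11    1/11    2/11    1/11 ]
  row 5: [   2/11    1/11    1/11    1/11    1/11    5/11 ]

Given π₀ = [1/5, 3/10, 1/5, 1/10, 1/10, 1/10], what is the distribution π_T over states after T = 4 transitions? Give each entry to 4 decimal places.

π = [0.2177, 0.1671, 0.1239, 0.1156, 0.1524, 0.2232]

t=0: π = [0.2000, 0.3000, 0.2000, 0.1000, 0.1000, 0.1000]
t=1: π = [0.2364, 0.1818, 0.1091, 0.1273, 0.1636, 0.1818]
t=2: π = [0.2182, 0.1686, 0.1289, 0.1174, 0.1554, 0.2116]
t=3: π = [0.2180, 0.1686, 0.1238, 0.1154, 0.1534, 0.2207]
t=4: π = [0.2177, 0.1671, 0.1239, 0.1156, 0.1524, 0.2232]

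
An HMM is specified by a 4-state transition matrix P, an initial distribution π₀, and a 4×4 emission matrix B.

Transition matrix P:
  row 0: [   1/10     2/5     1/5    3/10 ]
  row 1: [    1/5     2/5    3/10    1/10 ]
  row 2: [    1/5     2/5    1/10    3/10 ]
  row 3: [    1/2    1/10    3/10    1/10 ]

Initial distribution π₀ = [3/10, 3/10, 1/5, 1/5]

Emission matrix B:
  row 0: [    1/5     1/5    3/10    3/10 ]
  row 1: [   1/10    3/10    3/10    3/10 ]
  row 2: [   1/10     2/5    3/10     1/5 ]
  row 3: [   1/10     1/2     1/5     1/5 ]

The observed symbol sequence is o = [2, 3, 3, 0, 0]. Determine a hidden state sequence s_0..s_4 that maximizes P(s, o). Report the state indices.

path = [0, 3, 0, 3, 0]

t=0: δ = [9.000e-02, 9.000e-02, 6.000e-02, 4.000e-02]  (obs o_0=2)
t=1: δ = [6.000e-03, 1.080e-02, 5.400e-03, 5.400e-03]  ψ = [3, 0, 1, 0]  (obs o_1=3)
t=2: δ = [8.100e-04, 1.296e-03, 6.480e-04, 3.600e-04]  ψ = [3, 1, 1, 0]  (obs o_2=3)
t=3: δ = [5.184e-05, 5.184e-05, 3.888e-05, 2.430e-05]  ψ = [1, 1, 1, 0]  (obs o_3=0)
t=4: δ = [2.430e-06, 2.074e-06, 1.555e-06, 1.555e-06]  ψ = [3, 0, 1, 0]  (obs o_4=0)
backtrack: best end state = 0; path = [0, 3, 0, 3, 0]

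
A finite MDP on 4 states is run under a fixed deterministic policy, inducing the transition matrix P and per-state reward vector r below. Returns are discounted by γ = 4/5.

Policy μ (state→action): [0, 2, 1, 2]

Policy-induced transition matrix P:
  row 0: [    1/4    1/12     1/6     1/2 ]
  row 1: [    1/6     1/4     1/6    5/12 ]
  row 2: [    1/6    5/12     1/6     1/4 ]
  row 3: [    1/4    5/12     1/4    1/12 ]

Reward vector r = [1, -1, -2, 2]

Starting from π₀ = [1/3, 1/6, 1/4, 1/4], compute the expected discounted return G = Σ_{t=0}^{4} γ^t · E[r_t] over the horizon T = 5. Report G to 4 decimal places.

G = 0.5274

t=0: π = [0.3333, 0.1667, 0.2500, 0.2500], E[r] = 0.1667, γ^t·E[r] = 0.166667, running G = 0.166667
t=1: π = [0.2153, 0.2778, 0.1875, 0.3194], E[r] = 0.2014, γ^t·E[r] = 0.161111, running G = 0.327778
t=2: π = [0.2112, 0.2986, 0.1933, 0.2969], E[r] = 0.1198, γ^t·E[r] = 0.076667, running G = 0.404444
t=3: π = [0.2090, 0.2965, 0.1914, 0.3031], E[r] = 0.1359, γ^t·E[r] = 0.069580, running G = 0.474025
t=4: π = [0.2093, 0.2976, 0.1919, 0.3012], E[r] = 0.1302, γ^t·E[r] = 0.053335, running G = 0.527360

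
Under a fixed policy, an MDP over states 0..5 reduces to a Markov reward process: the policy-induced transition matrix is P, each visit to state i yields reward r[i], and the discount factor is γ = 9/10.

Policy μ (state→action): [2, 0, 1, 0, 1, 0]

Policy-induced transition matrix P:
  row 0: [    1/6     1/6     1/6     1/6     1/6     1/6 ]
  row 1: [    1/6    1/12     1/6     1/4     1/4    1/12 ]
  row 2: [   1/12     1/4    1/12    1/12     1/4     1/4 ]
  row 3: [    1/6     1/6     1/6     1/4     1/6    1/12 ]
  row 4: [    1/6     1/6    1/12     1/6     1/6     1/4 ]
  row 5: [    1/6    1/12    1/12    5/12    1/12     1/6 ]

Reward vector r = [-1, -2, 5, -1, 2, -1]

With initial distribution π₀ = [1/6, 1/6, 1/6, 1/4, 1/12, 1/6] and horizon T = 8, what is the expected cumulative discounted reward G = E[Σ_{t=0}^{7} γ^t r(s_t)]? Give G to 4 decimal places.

t=0: π = [0.1667, 0.1667, 0.1667, 0.2500, 0.0833, 0.1667], E[r] = 0.0833, γ^t·E[r] = 0.083333, running G = 0.083333
t=1: π = [0.1528, 0.1528, 0.1319, 0.2292, 0.1806, 0.1528], E[r] = 0.1806, γ^t·E[r] = 0.162500, running G = 0.245833
t=2: π = [0.1557, 0.1522, 0.1279, 0.2257, 0.1777, 0.1609], E[r] = 0.1481, γ^t·E[r] = 0.120000, running G = 0.365833
t=3: π = [0.1560, 0.1512, 0.1278, 0.2277, 0.1766, 0.1606], E[r] = 0.1454, γ^t·E[r] = 0.105961, running G = 0.471794
t=4: π = [0.1560, 0.1513, 0.1279, 0.2278, 0.1765, 0.1605], E[r] = 0.1458, γ^t·E[r] = 0.095629, running G = 0.567423
t=5: π = [0.1560, 0.1513, 0.1279, 0.2277, 0.1766, 0.1604], E[r] = 0.1459, γ^t·E[r] = 0.086154, running G = 0.653577
t=6: π = [0.1560, 0.1513, 0.1279, 0.2277, 0.1766, 0.1605], E[r] = 0.1459, γ^t·E[r] = 0.077533, running G = 0.731110
t=7: π = [0.1560, 0.1513, 0.1279, 0.2277, 0.1766, 0.1605], E[r] = 0.1459, γ^t·E[r] = 0.069778, running G = 0.800888

G = 0.8009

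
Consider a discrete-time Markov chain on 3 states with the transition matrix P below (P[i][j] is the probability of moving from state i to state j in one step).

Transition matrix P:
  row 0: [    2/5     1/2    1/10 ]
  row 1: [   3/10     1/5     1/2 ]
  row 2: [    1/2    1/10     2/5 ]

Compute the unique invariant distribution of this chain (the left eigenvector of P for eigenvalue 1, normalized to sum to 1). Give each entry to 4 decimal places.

Balance equations π_j = Σ_i π_i·P[i][j]:
  π_0 = 2/5·π_0 + 3/10·π_1 + 1/2·π_2
  π_1 = 1/2·π_0 + 1/5·π_1 + 1/10·π_2
  normalize: π_0 + π_1 + π_2 = 1
Solving the linear system gives exactly π = [43/107, 31/107, 33/107].

π = [0.4019, 0.2897, 0.3084]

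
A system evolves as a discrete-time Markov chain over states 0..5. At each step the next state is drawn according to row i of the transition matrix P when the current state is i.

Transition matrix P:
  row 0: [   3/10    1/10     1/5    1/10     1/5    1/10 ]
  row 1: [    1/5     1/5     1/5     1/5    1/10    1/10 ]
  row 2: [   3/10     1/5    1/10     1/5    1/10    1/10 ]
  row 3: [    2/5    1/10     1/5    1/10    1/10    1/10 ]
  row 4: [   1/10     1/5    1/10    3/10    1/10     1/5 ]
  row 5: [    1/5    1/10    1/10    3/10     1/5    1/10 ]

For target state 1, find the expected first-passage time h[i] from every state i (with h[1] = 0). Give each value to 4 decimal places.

h = [7.6357, 0.0000, 7.0034, 7.6976, 7.0172, 7.7113]

First-step conditioning: h[1] = 0; for i ≠ 1, h[i] = 1 + Σ_k P[i][k]·h[k].
  h[0] = 1 + 3/10·h[0] + 1/5·h[2] + 1/10·h[3] + 1/5·h[4] + 1/10·h[5]
  h[2] = 1 + 3/10·h[0] + 1/10·h[2] + 1/5·h[3] + 1/10·h[4] + 1/10·h[5]
  h[3] = 1 + 2/5·h[0] + 1/5·h[2] + 1/10·h[3] + 1/10·h[4] + 1/10·h[5]
  h[4] = 1 + 1/10·h[0] + 1/10·h[2] + 3/10·h[3] + 1/10·h[4] + 1/5·h[5]
  h[5] = 1 + 1/5·h[0] + 1/10·h[2] + 3/10·h[3] + 1/5·h[4] + 1/10·h[5]
Solving the 5×5 linear system over states ≠ 1 gives exactly h = [2222/291, 0, 2038/291, 2240/291, 2042/291, 748/97] (h[1] = 0 is the target).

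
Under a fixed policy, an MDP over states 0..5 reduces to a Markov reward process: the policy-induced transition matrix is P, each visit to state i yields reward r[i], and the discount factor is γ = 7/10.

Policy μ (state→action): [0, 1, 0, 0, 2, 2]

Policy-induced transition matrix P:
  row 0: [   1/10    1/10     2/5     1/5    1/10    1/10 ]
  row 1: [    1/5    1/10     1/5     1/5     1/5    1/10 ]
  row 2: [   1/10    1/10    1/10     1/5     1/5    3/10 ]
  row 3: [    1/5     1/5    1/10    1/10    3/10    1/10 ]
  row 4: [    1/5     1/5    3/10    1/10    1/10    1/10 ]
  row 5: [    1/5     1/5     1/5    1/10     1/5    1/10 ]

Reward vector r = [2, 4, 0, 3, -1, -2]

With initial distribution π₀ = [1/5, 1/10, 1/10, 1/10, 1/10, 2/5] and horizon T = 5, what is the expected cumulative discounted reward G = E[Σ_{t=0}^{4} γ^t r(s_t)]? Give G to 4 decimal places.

G = 1.8518

t=0: π = [0.2000, 0.1000, 0.1000, 0.1000, 0.1000, 0.4000], E[r] = 0.2000, γ^t·E[r] = 0.200000, running G = 0.200000
t=1: π = [0.1700, 0.1600, 0.2300, 0.1400, 0.1800, 0.1200], E[r] = 0.9800, γ^t·E[r] = 0.686000, running G = 0.886000
t=2: π = [0.1600, 0.1440, 0.2150, 0.1560, 0.1790, 0.1460], E[r] = 0.8930, γ^t·E[r] = 0.437570, running G = 1.323570
t=3: π = [0.1625, 0.1481, 0.2128, 0.1519, 0.1817, 0.1430], E[r] = 0.9054, γ^t·E[r] = 0.310552, running G = 1.634122
t=4: π = [0.1625, 0.1477, 0.2142, 0.1523, 0.1808, 0.1426], E[r] = 0.9067, γ^t·E[r] = 0.217701, running G = 1.851823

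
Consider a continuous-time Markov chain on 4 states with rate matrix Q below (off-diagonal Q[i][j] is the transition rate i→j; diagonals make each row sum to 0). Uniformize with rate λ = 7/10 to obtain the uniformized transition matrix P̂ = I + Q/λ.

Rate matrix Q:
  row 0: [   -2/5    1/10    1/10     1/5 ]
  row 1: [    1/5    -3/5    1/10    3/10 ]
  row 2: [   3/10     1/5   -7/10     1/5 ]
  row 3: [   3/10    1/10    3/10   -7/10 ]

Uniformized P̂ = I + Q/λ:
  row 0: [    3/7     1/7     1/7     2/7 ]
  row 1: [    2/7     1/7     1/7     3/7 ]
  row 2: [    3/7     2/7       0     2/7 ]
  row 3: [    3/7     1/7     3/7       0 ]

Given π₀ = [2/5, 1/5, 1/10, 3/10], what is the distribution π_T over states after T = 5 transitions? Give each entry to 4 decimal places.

π = [0.4043, 0.1693, 0.1852, 0.2411]

t=0: π = [0.4000, 0.2000, 0.1000, 0.3000]
t=1: π = [0.4000, 0.1571, 0.2143, 0.2286]
t=2: π = [0.4061, 0.1735, 0.1776, 0.2429]
t=3: π = [0.4038, 0.1682, 0.1869, 0.2411]
t=4: π = [0.4045, 0.1696, 0.1850, 0.2409]
t=5: π = [0.4043, 0.1693, 0.1852, 0.2411]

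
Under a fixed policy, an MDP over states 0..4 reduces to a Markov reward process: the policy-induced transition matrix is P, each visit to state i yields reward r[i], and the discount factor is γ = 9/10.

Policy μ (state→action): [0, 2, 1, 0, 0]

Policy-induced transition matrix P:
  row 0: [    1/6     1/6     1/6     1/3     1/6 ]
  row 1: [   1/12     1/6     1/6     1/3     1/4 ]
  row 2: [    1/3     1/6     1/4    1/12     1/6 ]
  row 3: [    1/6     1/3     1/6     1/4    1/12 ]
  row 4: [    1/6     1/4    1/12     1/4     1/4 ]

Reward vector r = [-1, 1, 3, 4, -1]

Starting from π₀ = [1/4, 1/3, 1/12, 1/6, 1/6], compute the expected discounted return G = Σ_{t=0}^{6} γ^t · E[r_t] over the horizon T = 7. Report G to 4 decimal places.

G = 6.7698

t=0: π = [0.2500, 0.3333, 0.0833, 0.1667, 0.1667], E[r] = 0.8333, γ^t·E[r] = 0.833333, running G = 0.833333
t=1: π = [0.1528, 0.2083, 0.1597, 0.2847, 0.1944], E[r] = 1.4792, γ^t·E[r] = 1.331250, running G = 2.164583
t=2: π = [0.1759, 0.2303, 0.1638, 0.2535, 0.1765], E[r] = 1.3831, γ^t·E[r] = 1.120313, running G = 3.284896
t=3: π = [0.1748, 0.2236, 0.1656, 0.2566, 0.1794], E[r] = 1.3925, γ^t·E[r] = 1.015102, running G = 4.299997
t=4: π = [0.1756, 0.2244, 0.1655, 0.2556, 0.1789], E[r] = 1.3888, γ^t·E[r] = 0.911195, running G = 5.211192
t=5: π = [0.1756, 0.2242, 0.1656, 0.2557, 0.1790], E[r] = 1.3893, γ^t·E[r] = 0.820369, running G = 6.031561
t=6: π = [0.1756, 0.2242, 0.1655, 0.2557, 0.1789], E[r] = 1.3892, γ^t·E[r] = 0.738276, running G = 6.769837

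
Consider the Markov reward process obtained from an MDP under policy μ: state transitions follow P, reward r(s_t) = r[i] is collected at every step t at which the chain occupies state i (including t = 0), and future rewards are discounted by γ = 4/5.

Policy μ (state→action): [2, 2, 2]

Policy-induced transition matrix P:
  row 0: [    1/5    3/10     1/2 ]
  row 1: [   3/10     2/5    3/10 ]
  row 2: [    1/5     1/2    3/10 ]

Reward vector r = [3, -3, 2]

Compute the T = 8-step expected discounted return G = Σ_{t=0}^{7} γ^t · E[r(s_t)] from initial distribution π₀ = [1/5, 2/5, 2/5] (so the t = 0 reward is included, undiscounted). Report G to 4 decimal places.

G = 0.7578

t=0: π = [0.2000, 0.4000, 0.4000], E[r] = 0.2000, γ^t·E[r] = 0.200000, running G = 0.200000
t=1: π = [0.2400, 0.4200, 0.3400], E[r] = 0.1400, γ^t·E[r] = 0.112000, running G = 0.312000
t=2: π = [0.2420, 0.4100, 0.3480], E[r] = 0.1920, γ^t·E[r] = 0.122880, running G = 0.434880
t=3: π = [0.2410, 0.4106, 0.3484], E[r] = 0.1880, γ^t·E[r] = 0.096256, running G = 0.531136
t=4: π = [0.2411, 0.4107, 0.3482], E[r] = 0.1874, γ^t·E[r] = 0.076743, running G = 0.607879
t=5: π = [0.2411, 0.4107, 0.3482], E[r] = 0.1875, γ^t·E[r] = 0.061441, running G = 0.669320
t=6: π = [0.2411, 0.4107, 0.3482], E[r] = 0.1875, γ^t·E[r] = 0.049153, running G = 0.718473
t=7: π = [0.2411, 0.4107, 0.3482], E[r] = 0.1875, γ^t·E[r] = 0.039322, running G = 0.757794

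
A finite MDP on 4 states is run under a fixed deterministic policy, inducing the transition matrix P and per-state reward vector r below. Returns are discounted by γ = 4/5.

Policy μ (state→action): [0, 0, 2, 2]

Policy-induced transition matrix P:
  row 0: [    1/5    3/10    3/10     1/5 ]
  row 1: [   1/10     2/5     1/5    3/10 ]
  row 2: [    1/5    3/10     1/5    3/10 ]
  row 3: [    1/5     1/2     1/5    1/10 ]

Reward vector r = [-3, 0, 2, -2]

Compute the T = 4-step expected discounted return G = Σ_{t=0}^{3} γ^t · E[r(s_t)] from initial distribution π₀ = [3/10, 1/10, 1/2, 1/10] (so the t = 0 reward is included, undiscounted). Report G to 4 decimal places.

G = -1.1933

t=0: π = [0.3000, 0.1000, 0.5000, 0.1000], E[r] = -0.1000, γ^t·E[r] = -0.100000, running G = -0.100000
t=1: π = [0.1900, 0.3300, 0.2300, 0.2500], E[r] = -0.6100, γ^t·E[r] = -0.488000, running G = -0.588000
t=2: π = [0.1670, 0.3830, 0.2190, 0.2310], E[r] = -0.5250, γ^t·E[r] = -0.336000, running G = -0.924000
t=3: π = [0.1617, 0.3845, 0.2167, 0.2371], E[r] = -0.5259, γ^t·E[r] = -0.269261, running G = -1.193261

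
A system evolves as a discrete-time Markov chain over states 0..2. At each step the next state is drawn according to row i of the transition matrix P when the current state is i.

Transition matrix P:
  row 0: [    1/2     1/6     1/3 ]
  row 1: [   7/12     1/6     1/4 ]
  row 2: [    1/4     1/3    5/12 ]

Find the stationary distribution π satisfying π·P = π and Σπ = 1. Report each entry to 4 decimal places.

Balance equations π_j = Σ_i π_i·P[i][j]:
  π_0 = 1/2·π_0 + 7/12·π_1 + 1/4·π_2
  π_1 = 1/6·π_0 + 1/6·π_1 + 1/3·π_2
  normalize: π_0 + π_1 + π_2 = 1
Solving the linear system gives exactly π = [29/67, 15/67, 23/67].

π = [0.4328, 0.2239, 0.3433]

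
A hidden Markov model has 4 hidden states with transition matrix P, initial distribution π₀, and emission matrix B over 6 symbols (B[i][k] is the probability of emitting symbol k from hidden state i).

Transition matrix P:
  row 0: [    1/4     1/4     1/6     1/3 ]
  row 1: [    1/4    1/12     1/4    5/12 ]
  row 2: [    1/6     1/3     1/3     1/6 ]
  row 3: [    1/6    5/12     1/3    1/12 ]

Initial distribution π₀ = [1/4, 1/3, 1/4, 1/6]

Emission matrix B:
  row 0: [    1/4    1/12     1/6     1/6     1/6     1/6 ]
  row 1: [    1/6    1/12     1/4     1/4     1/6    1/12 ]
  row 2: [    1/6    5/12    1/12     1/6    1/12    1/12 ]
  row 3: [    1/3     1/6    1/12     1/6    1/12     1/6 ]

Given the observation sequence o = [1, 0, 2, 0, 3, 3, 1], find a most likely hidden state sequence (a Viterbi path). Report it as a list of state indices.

path = [2, 3, 1, 3, 1, 3, 2]

t=0: δ = [2.083e-02, 2.778e-02, 1.042e-01, 2.778e-02]  (obs o_0=1)
t=1: δ = [4.340e-03, 5.787e-03, 5.787e-03, 5.787e-03]  ψ = [2, 2, 2, 2]  (obs o_1=0)
t=2: δ = [2.411e-04, 6.028e-04, 1.608e-04, 2.009e-04]  ψ = [1, 3, 2, 1]  (obs o_2=2)
t=3: δ = [3.768e-05, 1.395e-05, 2.512e-05, 8.372e-05]  ψ = [1, 3, 1, 1]  (obs o_3=0)
t=4: δ = [2.326e-06, 8.721e-06, 4.651e-06, 2.093e-06]  ψ = [3, 3, 3, 0]  (obs o_4=3)
t=5: δ = [3.634e-07, 3.876e-07, 3.634e-07, 6.056e-07]  ψ = [1, 2, 1, 1]  (obs o_5=3)
t=6: δ = [8.412e-09, 2.103e-08, 8.412e-08, 2.692e-08]  ψ = [3, 3, 3, 1]  (obs o_6=1)
backtrack: best end state = 2; path = [2, 3, 1, 3, 1, 3, 2]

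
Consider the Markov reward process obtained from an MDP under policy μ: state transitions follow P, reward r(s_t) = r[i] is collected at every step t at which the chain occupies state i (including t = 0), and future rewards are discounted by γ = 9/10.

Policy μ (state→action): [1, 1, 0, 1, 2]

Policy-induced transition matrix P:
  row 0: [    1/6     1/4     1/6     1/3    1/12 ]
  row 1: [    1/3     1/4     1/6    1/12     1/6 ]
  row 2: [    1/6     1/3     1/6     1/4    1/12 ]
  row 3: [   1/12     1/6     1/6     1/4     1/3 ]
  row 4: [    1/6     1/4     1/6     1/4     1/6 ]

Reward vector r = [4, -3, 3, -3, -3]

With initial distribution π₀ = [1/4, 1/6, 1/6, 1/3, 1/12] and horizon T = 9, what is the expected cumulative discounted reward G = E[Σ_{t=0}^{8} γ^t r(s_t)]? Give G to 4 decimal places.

G = -3.8855

t=0: π = [0.2500, 0.1667, 0.1667, 0.3333, 0.0833], E[r] = -0.2500, γ^t·E[r] = -0.250000, running G = -0.250000
t=1: π = [0.1667, 0.2361, 0.1667, 0.2431, 0.1875], E[r] = -0.8333, γ^t·E[r] = -0.750000, running G = -1.000000
t=2: π = [0.1858, 0.2436, 0.1667, 0.2245, 0.1794], E[r] = -0.6997, γ^t·E[r] = -0.566719, running G = -1.566719
t=3: π = [0.1886, 0.2452, 0.1667, 0.2249, 0.1747], E[r] = -0.6801, γ^t·E[r] = -0.495773, running G = -2.062492
t=4: π = [0.1888, 0.2451, 0.1667, 0.2249, 0.1745], E[r] = -0.6785, γ^t·E[r] = -0.445144, running G = -2.507636
t=5: π = [0.1888, 0.2452, 0.1667, 0.2249, 0.1745], E[r] = -0.6785, γ^t·E[r] = -0.400641, running G = -2.908277
t=6: π = [0.1888, 0.2451, 0.1667, 0.2249, 0.1745], E[r] = -0.6785, γ^t·E[r] = -0.360583, running G = -3.268860
t=7: π = [0.1888, 0.2451, 0.1667, 0.2249, 0.1745], E[r] = -0.6785, γ^t·E[r] = -0.324525, running G = -3.593385
t=8: π = [0.1888, 0.2451, 0.1667, 0.2249, 0.1745], E[r] = -0.6785, γ^t·E[r] = -0.292073, running G = -3.885458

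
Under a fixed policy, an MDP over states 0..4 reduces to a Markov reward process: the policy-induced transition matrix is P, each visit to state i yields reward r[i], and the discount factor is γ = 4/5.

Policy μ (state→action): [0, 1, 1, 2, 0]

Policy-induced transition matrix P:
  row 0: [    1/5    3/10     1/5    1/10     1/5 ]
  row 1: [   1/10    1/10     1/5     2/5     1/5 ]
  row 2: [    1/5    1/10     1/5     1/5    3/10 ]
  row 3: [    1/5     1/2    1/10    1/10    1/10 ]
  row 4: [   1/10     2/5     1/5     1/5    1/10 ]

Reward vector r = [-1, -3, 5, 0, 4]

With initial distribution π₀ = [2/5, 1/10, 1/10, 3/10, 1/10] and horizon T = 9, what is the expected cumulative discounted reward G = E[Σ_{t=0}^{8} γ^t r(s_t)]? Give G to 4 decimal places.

G = 2.1689

t=0: π = [0.4000, 0.1000, 0.1000, 0.3000, 0.1000], E[r] = 0.2000, γ^t·E[r] = 0.200000, running G = 0.200000
t=1: π = [0.1800, 0.3300, 0.1700, 0.1500, 0.1700], E[r] = 0.3600, γ^t·E[r] = 0.288000, running G = 0.488000
t=2: π = [0.1500, 0.2470, 0.1850, 0.2330, 0.1850], E[r] = 0.7740, γ^t·E[r] = 0.495360, running G = 0.983360
t=3: π = [0.1568, 0.2787, 0.1767, 0.2111, 0.1767], E[r] = 0.5974, γ^t·E[r] = 0.305869, running G = 1.289229
t=4: π = [0.1545, 0.2688, 0.1789, 0.2190, 0.1789], E[r] = 0.6491, γ^t·E[r] = 0.265880, running G = 1.555108
t=5: π = [0.1552, 0.2721, 0.1781, 0.2164, 0.1781], E[r] = 0.6313, γ^t·E[r] = 0.206864, running G = 1.761972
t=6: π = [0.1550, 0.2710, 0.1784, 0.2173, 0.1784], E[r] = 0.6371, γ^t·E[r] = 0.167014, running G = 1.928986
t=7: π = [0.1551, 0.2714, 0.1783, 0.2170, 0.1783], E[r] = 0.6352, γ^t·E[r] = 0.133207, running G = 2.062193
t=8: π = [0.1550, 0.2713, 0.1783, 0.2171, 0.1783], E[r] = 0.6358, γ^t·E[r] = 0.106672, running G = 2.168866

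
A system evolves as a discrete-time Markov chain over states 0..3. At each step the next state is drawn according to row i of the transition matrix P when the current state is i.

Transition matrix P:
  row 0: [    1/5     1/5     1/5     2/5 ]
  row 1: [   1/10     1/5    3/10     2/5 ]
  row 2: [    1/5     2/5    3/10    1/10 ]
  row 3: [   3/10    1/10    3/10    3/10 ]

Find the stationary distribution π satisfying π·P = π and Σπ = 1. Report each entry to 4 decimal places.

Balance equations π_j = Σ_i π_i·P[i][j]:
  π_0 = 1/5·π_0 + 1/10·π_1 + 1/5·π_2 + 3/10·π_3
  π_1 = 1/5·π_0 + 1/5·π_1 + 2/5·π_2 + 1/10·π_3
  π_2 = 1/5·π_0 + 3/10·π_1 + 3/10·π_2 + 3/10·π_3
  normalize: π_0 + π_1 + π_2 + π_3 = 1
Solving the linear system gives exactly π = [41/199, 226/995, 278/995, 286/995].

π = [0.2060, 0.2271, 0.2794, 0.2874]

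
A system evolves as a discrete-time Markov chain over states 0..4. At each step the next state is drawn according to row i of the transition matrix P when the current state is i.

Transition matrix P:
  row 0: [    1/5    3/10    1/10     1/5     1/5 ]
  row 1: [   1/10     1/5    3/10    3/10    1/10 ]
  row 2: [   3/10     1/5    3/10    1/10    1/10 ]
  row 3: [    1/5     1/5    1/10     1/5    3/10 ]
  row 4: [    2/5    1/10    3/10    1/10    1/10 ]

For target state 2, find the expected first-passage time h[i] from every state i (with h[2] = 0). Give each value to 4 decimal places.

h = [5.5454, 4.6143, 0.0000, 5.5545, 4.7056]

First-step conditioning: h[2] = 0; for i ≠ 2, h[i] = 1 + Σ_k P[i][k]·h[k].
  h[0] = 1 + 1/5·h[0] + 3/10·h[1] + 1/5·h[3] + 1/5·h[4]
  h[1] = 1 + 1/10·h[0] + 1/5·h[1] + 3/10·h[3] + 1/10·h[4]
  h[3] = 1 + 1/5·h[0] + 1/5·h[1] + 1/5·h[3] + 3/10·h[4]
  h[4] = 1 + 2/5·h[0] + 1/10·h[1] + 1/10·h[3] + 1/10·h[4]
Solving the 4×4 linear system over states ≠ 2 gives exactly h = [12150/2191, 10110/2191, 0, 12170/2191, 10310/2191] (h[2] = 0 is the target).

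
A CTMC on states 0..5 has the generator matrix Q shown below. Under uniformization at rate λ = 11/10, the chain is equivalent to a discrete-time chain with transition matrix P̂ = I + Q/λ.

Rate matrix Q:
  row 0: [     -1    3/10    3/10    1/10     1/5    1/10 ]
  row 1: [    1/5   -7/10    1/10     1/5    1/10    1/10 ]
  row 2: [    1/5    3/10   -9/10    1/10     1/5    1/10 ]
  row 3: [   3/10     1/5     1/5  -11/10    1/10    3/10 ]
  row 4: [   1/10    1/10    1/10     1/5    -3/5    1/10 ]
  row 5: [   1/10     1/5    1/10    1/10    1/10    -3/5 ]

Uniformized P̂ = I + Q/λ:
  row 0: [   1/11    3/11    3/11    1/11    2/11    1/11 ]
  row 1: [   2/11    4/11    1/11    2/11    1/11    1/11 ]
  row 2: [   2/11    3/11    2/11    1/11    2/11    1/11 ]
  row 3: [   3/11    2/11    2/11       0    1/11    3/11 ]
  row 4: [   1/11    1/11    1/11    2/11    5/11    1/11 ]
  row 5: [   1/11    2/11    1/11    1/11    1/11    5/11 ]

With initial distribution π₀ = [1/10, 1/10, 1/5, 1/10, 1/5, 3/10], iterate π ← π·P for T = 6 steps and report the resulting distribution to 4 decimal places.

π = [0.1464, 0.2337, 0.1411, 0.1181, 0.1839, 0.1768]

t=0: π = [0.1000, 0.1000, 0.2000, 0.1000, 0.2000, 0.3000]
t=1: π = [0.1364, 0.2091, 0.1364, 0.1091, 0.1909, 0.2182]
t=2: π = [0.1421, 0.2273, 0.1380, 0.1174, 0.1851, 0.1901]
t=3: π = [0.1455, 0.2318, 0.1400, 0.1177, 0.1837, 0.1814]
t=4: π = [0.1461, 0.2332, 0.1408, 0.1180, 0.1837, 0.1783]
t=5: π = [0.1464, 0.2336, 0.1410, 0.1181, 0.1838, 0.1772]
t=6: π = [0.1464, 0.2337, 0.1411, 0.1181, 0.1839, 0.1768]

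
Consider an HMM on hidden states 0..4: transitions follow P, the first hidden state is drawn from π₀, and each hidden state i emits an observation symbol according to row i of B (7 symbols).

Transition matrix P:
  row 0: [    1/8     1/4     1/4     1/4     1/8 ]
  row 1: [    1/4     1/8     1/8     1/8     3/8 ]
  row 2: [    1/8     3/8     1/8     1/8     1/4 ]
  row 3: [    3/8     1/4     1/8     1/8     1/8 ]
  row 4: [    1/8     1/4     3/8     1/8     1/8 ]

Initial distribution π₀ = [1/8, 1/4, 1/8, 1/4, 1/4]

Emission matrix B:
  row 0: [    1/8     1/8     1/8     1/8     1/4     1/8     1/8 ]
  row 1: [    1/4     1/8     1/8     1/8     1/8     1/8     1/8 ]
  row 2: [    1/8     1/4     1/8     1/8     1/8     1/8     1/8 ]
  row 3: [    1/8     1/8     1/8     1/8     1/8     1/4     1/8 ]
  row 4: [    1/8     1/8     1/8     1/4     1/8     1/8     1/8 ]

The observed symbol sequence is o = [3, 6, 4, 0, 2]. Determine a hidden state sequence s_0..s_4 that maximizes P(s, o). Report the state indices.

path = [4, 1, 0, 1, 4]

t=0: δ = [1.562e-02, 3.125e-02, 1.562e-02, 3.125e-02, 6.250e-02]  (obs o_0=3)
t=1: δ = [1.465e-03, 1.953e-03, 2.930e-03, 9.766e-04, 1.465e-03]  ψ = [3, 4, 4, 4, 1]  (obs o_1=6)
t=2: δ = [1.221e-04, 1.373e-04, 6.866e-05, 4.578e-05, 9.155e-05]  ψ = [1, 2, 4, 0, 1]  (obs o_2=4)
t=3: δ = [4.292e-06, 7.629e-06, 4.292e-06, 3.815e-06, 6.437e-06]  ψ = [1, 0, 4, 0, 1]  (obs o_3=0)
t=4: δ = [2.384e-07, 2.012e-07, 3.017e-07, 1.341e-07, 3.576e-07]  ψ = [1, 2, 4, 0, 1]  (obs o_4=2)
backtrack: best end state = 4; path = [4, 1, 0, 1, 4]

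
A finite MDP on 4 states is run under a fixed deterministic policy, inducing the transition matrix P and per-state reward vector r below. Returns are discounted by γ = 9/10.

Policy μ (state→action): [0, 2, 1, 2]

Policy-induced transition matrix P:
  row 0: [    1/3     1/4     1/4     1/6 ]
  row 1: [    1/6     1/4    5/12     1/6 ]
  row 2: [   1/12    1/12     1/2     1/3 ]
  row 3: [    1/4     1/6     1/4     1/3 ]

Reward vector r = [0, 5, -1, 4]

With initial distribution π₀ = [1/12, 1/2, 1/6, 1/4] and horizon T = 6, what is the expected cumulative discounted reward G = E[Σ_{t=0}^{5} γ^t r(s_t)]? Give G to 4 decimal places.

t=0: π = [0.0833, 0.5000, 0.1667, 0.2500], E[r] = 3.3333, γ^t·E[r] = 3.333333, running G = 3.333333
t=1: π = [0.1875, 0.2014, 0.3750, 0.2361], E[r] = 1.5764, γ^t·E[r] = 1.418750, running G = 4.752083
t=2: π = [0.1863, 0.1678, 0.3773, 0.2685], E[r] = 1.5359, γ^t·E[r] = 1.244063, running G = 5.996146
t=3: π = [0.1887, 0.1647, 0.3723, 0.2743], E[r] = 1.5486, γ^t·E[r] = 1.128938, running G = 7.125083
t=4: π = [0.1899, 0.1651, 0.3705, 0.2744], E[r] = 1.5527, γ^t·E[r] = 1.018702, running G = 8.143785
t=5: π = [0.1903, 0.1654, 0.3701, 0.2742], E[r] = 1.5534, γ^t·E[r] = 0.917251, running G = 9.061036

G = 9.0610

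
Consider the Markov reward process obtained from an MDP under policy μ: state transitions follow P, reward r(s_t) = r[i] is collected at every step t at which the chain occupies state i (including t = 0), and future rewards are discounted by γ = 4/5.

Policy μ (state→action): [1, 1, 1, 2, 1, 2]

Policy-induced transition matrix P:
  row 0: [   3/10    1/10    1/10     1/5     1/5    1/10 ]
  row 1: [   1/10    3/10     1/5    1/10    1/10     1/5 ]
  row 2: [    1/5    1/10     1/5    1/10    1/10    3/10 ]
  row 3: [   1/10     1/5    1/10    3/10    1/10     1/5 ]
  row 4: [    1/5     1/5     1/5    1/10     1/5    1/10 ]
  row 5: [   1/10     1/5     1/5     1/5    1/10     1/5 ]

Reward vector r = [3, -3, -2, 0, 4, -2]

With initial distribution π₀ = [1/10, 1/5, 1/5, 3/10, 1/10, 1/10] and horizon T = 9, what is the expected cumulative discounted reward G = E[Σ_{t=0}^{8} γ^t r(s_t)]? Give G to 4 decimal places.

G = -1.4798

t=0: π = [0.1000, 0.2000, 0.2000, 0.3000, 0.1000, 0.1000], E[r] = -0.5000, γ^t·E[r] = -0.500000, running G = -0.500000
t=1: π = [0.1500, 0.1900, 0.1600, 0.1800, 0.1200, 0.2000], E[r] = -0.3600, γ^t·E[r] = -0.288000, running G = -0.788000
t=2: π = [0.1580, 0.1880, 0.1670, 0.1710, 0.1270, 0.1890], E[r] = -0.2940, γ^t·E[r] = -0.188160, running G = -0.976160
t=3: π = [0.1610, 0.1863, 0.1671, 0.1689, 0.1285, 0.1882], E[r] = -0.2725, γ^t·E[r] = -0.139520, running G = -1.115680
t=4: π = [0.1618, 0.1858, 0.1670, 0.1687, 0.1290, 0.1878], E[r] = -0.2659, γ^t·E[r] = -0.108921, running G = -1.224601
t=5: π = [0.1619, 0.1857, 0.1670, 0.1687, 0.1291, 0.1876], E[r] = -0.2642, γ^t·E[r] = -0.086558, running G = -1.311159
t=6: π = [0.1620, 0.1857, 0.1669, 0.1687, 0.1291, 0.1876], E[r] = -0.2637, γ^t·E[r] = -0.069132, running G = -1.380291
t=7: π = [0.1620, 0.1857, 0.1669, 0.1687, 0.1291, 0.1876], E[r] = -0.2636, γ^t·E[r] = -0.055283, running G = -1.435574
t=8: π = [0.1620, 0.1857, 0.1669, 0.1687, 0.1291, 0.1876], E[r] = -0.2636, γ^t·E[r] = -0.044223, running G = -1.479797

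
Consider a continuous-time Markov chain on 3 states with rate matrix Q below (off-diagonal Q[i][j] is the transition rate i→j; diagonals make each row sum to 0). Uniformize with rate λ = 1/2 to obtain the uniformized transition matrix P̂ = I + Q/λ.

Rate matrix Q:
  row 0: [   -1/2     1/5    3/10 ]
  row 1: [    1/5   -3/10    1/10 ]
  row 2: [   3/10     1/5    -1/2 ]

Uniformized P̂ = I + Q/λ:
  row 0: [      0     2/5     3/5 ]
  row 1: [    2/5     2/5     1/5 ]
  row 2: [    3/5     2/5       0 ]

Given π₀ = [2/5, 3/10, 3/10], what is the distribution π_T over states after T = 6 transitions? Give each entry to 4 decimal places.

t=0: π = [0.4000, 0.3000, 0.3000]
t=1: π = [0.3000, 0.4000, 0.3000]
t=2: π = [0.3400, 0.4000, 0.2600]
t=3: π = [0.3160, 0.4000, 0.2840]
t=4: π = [0.3304, 0.4000, 0.2696]
t=5: π = [0.3218, 0.4000, 0.2782]
t=6: π = [0.3269, 0.4000, 0.2731]

π = [0.3269, 0.4000, 0.2731]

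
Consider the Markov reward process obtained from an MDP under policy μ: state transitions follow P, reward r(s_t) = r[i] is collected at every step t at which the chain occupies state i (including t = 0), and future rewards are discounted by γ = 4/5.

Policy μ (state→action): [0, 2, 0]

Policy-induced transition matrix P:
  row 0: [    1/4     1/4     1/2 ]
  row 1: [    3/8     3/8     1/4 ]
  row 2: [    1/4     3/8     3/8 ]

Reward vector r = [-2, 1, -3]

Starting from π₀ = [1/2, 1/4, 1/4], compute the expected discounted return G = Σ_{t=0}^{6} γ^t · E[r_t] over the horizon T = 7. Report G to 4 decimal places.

t=0: π = [0.5000, 0.2500, 0.2500], E[r] = -1.5000, γ^t·E[r] = -1.500000, running G = -1.500000
t=1: π = [0.2813, 0.3125, 0.4063], E[r] = -1.4688, γ^t·E[r] = -1.175000, running G = -2.675000
t=2: π = [0.2891, 0.3398, 0.3711], E[r] = -1.3516, γ^t·E[r] = -0.865000, running G = -3.540000
t=3: π = [0.2925, 0.3389, 0.3687], E[r] = -1.3521, γ^t·E[r] = -0.692250, running G = -4.232250
t=4: π = [0.2924, 0.3384, 0.3692], E[r] = -1.3539, γ^t·E[r] = -0.554550, running G = -4.786800
t=5: π = [0.2923, 0.3385, 0.3692], E[r] = -1.3539, γ^t·E[r] = -0.443638, running G = -5.230438
t=6: π = [0.2923, 0.3385, 0.3692], E[r] = -1.3538, γ^t·E[r] = -0.354903, running G = -5.585340

G = -5.5853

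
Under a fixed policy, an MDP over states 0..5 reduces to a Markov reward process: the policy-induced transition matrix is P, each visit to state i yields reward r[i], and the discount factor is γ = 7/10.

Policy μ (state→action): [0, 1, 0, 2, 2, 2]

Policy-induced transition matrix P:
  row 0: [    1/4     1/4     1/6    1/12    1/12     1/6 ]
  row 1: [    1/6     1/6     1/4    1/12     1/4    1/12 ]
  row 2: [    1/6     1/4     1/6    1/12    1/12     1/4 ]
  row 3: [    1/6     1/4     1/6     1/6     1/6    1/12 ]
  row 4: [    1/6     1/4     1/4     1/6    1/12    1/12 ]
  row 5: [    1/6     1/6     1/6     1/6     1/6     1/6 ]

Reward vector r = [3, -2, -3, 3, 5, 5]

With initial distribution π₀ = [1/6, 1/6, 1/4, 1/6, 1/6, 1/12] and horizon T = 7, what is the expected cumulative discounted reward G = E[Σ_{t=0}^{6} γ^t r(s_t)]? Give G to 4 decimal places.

t=0: π = [0.1667, 0.1667, 0.2500, 0.1667, 0.1667, 0.0833], E[r] = 1.1667, γ^t·E[r] = 1.166667, running G = 1.166667
t=1: π = [0.1806, 0.2292, 0.1944, 0.1181, 0.1319, 0.1458], E[r] = 1.2431, γ^t·E[r] = 0.870139, running G = 2.036806
t=2: π = [0.1817, 0.2188, 0.1968, 0.1163, 0.1435, 0.1429], E[r] = 1.2986, γ^t·E[r] = 0.636319, running G = 2.673125
t=3: π = [0.1818, 0.2199, 0.1969, 0.1169, 0.1414, 0.1432], E[r] = 1.2887, γ^t·E[r] = 0.442033, running G = 3.115158
t=4: π = [0.1818, 0.2197, 0.1968, 0.1168, 0.1416, 0.1432], E[r] = 1.2904, γ^t·E[r] = 0.309822, running G = 3.424980
t=5: π = [0.1818, 0.2198, 0.1968, 0.1168, 0.1416, 0.1432], E[r] = 1.2902, γ^t·E[r] = 0.216848, running G = 3.641828
t=6: π = [0.1818, 0.2198, 0.1968, 0.1168, 0.1416, 0.1432], E[r] = 1.2902, γ^t·E[r] = 0.151795, running G = 3.793622

G = 3.7936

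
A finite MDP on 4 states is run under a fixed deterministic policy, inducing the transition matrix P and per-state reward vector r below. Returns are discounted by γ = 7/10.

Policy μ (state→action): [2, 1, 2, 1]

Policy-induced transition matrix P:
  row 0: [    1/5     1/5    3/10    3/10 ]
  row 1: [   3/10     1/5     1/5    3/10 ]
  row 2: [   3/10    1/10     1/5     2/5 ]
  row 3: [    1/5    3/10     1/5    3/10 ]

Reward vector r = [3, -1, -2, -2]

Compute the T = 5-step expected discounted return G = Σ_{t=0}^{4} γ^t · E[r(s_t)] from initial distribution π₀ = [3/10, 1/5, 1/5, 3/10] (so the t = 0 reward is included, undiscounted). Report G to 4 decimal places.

t=0: π = [0.3000, 0.2000, 0.2000, 0.3000], E[r] = -0.3000, γ^t·E[r] = -0.300000, running G = -0.300000
t=1: π = [0.2400, 0.2100, 0.2300, 0.3200], E[r] = -0.5900, γ^t·E[r] = -0.413000, running G = -0.713000
t=2: π = [0.2440, 0.2090, 0.2240, 0.3230], E[r] = -0.5710, γ^t·E[r] = -0.279790, running G = -0.992790
t=3: π = [0.2433, 0.2099, 0.2244, 0.3224], E[r] = -0.5736, γ^t·E[r] = -0.196745, running G = -1.189535
t=4: π = [0.2434, 0.2098, 0.2243, 0.3224], E[r] = -0.5731, γ^t·E[r] = -0.137589, running G = -1.327124

G = -1.3271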